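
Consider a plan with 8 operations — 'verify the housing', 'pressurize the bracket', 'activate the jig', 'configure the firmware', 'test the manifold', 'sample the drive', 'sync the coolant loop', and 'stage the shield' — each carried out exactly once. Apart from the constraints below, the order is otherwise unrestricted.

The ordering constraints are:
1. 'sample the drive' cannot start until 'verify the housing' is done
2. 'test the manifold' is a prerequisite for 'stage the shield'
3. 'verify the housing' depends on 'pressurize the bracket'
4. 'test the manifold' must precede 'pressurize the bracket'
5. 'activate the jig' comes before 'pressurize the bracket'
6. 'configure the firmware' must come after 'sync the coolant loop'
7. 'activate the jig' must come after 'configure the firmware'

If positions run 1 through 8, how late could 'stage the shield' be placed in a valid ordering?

Nothing depends on 'stage the shield', so it can be the final operation, position 8.

8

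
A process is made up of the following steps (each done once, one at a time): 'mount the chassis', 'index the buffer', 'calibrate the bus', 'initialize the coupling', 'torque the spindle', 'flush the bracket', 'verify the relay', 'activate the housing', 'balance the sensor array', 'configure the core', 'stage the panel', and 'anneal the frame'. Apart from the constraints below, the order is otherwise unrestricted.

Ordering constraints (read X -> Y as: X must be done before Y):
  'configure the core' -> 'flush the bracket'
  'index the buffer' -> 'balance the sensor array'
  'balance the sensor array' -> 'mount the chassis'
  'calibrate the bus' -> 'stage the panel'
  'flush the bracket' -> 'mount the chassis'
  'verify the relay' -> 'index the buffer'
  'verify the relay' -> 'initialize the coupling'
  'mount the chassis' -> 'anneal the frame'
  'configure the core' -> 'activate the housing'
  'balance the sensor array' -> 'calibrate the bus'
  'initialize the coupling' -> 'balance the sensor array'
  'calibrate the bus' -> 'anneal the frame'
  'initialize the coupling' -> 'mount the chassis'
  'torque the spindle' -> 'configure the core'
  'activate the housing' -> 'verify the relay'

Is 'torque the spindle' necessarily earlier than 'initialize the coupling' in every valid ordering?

Yes

Chaining the stated constraints: 'torque the spindle' → 'configure the core' → 'activate the housing' → 'verify the relay' → 'initialize the coupling'.
That forces 'torque the spindle' before 'initialize the coupling' in every valid schedule.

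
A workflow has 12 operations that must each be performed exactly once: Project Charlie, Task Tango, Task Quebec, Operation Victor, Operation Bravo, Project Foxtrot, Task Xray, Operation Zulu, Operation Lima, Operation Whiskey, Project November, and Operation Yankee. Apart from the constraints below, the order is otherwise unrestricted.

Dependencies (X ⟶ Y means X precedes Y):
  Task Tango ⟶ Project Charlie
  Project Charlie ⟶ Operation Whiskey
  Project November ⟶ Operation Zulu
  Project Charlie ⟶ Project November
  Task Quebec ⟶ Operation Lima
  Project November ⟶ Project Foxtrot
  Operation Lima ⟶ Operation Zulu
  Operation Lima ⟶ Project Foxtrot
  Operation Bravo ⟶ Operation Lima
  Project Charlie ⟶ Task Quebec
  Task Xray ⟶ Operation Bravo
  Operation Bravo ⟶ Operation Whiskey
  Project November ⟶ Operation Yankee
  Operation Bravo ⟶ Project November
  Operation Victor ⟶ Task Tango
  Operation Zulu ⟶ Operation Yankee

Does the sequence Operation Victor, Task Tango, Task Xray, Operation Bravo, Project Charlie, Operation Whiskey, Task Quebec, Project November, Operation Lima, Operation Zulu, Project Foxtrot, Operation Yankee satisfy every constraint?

Yes

Going through the constraints one by one, each required predecessor appears earlier in the sequence than its dependent — e.g. Operation Bravo (position 4) is before Operation Lima (position 9), as required.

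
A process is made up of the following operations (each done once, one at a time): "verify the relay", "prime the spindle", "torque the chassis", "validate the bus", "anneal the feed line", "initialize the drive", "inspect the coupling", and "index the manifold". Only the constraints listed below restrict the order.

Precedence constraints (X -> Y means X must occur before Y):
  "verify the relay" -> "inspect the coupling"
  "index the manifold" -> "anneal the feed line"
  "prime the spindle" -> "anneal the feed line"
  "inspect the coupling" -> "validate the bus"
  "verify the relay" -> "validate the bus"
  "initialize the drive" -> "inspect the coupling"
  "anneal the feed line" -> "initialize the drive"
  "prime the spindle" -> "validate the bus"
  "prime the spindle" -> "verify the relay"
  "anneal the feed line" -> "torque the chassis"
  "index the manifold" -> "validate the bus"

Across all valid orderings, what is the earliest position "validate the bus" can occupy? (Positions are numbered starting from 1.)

7

Working backwards through the constraints from "validate the bus", its full set of required predecessors is "verify the relay", "prime the spindle", "anneal the feed line", "initialize the drive", "inspect the coupling", "index the manifold" — 6 of them.
With 6 mandatory predecessors, the earliest "validate the bus" can sit is position 6+1 = 7, and placing just those 6 first achieves it.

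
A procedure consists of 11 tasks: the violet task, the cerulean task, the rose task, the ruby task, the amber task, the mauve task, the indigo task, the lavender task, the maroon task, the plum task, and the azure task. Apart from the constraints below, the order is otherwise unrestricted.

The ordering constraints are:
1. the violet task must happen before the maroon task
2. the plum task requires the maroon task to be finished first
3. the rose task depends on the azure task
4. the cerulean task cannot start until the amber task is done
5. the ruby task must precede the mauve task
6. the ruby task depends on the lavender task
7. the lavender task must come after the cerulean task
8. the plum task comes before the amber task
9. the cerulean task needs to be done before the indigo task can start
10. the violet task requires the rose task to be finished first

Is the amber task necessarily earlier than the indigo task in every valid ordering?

Yes

Tracing the constraints gives a chain: the amber task → the cerulean task → the indigo task.
Hence the amber task necessarily comes before the indigo task.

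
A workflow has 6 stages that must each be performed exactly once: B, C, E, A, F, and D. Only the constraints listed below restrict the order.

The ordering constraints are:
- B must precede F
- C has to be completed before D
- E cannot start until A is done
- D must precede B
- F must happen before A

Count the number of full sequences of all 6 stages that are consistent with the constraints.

1

Only C has no prerequisites, so it must go first.
Continuing from there, at each step only one stage has all its prerequisites placed, so the ordering is fully determined — there is exactly 1.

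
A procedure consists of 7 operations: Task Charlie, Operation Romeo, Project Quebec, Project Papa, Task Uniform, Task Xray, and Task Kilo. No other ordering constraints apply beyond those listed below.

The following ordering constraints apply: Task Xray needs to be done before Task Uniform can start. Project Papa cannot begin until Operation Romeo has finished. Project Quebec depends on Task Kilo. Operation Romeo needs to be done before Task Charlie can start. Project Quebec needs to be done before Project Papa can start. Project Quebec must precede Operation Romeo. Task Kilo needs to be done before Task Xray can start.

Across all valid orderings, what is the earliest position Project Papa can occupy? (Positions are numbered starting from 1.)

4

Working backwards through the constraints from Project Papa, its full set of required predecessors is Operation Romeo, Project Quebec, Task Kilo — 3 of them.
So at minimum 3 operations come before Project Papa, putting Project Papa no earlier than position 4. That position is achievable by scheduling exactly those predecessors first.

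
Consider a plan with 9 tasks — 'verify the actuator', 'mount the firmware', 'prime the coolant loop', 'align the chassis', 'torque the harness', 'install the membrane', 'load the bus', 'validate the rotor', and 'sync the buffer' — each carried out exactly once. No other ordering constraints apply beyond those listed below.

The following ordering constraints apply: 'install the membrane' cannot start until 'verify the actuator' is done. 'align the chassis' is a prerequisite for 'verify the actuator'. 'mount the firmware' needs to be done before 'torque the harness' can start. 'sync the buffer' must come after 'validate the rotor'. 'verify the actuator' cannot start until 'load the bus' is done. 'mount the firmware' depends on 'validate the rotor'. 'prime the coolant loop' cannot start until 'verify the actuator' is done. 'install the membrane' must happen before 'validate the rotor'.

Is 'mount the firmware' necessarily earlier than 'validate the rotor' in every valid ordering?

No

In fact the dependencies run the other way: 'validate the rotor' → 'mount the firmware'.
So 'mount the firmware' never precedes 'validate the rotor'.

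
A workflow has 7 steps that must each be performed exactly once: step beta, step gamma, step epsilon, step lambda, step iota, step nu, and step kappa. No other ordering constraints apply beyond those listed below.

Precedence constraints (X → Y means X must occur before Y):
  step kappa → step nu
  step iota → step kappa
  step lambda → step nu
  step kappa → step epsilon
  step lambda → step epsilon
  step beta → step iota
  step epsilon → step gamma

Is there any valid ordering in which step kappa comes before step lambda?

The constraints leave step kappa and step lambda unordered relative to each other; nothing requires step lambda earlier.
That means at least one valid schedule has step kappa before step lambda.

Yes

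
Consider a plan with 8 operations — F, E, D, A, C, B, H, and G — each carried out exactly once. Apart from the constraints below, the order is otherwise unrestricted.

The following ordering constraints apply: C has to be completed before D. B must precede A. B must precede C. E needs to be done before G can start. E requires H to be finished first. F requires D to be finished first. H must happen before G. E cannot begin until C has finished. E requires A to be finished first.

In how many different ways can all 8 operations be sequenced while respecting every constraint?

78

2 operations have no prerequisites (B, H), so any of them could come first.
Enumerating by repeatedly choosing an available operation (one whose prerequisites are all placed) gives 78 distinct complete orderings.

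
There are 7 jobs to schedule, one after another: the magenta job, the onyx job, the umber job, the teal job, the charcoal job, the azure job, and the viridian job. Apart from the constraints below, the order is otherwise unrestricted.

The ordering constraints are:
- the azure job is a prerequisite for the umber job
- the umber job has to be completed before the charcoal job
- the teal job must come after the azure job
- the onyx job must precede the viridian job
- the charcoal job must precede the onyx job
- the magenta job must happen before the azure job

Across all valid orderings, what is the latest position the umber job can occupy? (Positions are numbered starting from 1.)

Every job that must follow the umber job has to come after it. Tracing all chains starting from the umber job, those jobs are: the onyx job, the charcoal job, the viridian job — 3 in total.
With 3 mandatory successors out of 7 jobs total, the latest slot for the umber job is 7−3 = 4, and it's reachable by doing all non-successors before the umber job.

4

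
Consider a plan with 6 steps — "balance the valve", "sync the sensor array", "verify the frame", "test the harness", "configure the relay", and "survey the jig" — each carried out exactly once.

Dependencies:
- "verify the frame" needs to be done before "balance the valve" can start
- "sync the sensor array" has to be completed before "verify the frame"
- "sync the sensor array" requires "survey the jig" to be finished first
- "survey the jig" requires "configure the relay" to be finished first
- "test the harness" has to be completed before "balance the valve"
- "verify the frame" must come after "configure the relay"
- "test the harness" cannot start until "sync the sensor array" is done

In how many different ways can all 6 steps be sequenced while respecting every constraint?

2

"configure the relay" is the only step with nothing required before it, so every ordering starts there.
Enumerating by repeatedly choosing an available step (one whose prerequisites are all placed) gives 2 distinct complete orderings.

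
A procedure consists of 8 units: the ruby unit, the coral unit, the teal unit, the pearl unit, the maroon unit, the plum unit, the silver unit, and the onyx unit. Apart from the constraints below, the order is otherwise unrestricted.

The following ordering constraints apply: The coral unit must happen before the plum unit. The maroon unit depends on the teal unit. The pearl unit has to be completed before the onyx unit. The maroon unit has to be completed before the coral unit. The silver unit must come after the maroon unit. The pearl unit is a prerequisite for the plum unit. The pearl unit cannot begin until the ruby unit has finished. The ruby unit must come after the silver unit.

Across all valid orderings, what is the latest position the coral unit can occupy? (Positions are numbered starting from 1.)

Following the constraints forward from the coral unit, its only required successor is the plum unit.
With 1 mandatory successor out of 8 units total, the latest slot for the coral unit is 8−1 = 7, and it's reachable by doing all non-successors before the coral unit.

7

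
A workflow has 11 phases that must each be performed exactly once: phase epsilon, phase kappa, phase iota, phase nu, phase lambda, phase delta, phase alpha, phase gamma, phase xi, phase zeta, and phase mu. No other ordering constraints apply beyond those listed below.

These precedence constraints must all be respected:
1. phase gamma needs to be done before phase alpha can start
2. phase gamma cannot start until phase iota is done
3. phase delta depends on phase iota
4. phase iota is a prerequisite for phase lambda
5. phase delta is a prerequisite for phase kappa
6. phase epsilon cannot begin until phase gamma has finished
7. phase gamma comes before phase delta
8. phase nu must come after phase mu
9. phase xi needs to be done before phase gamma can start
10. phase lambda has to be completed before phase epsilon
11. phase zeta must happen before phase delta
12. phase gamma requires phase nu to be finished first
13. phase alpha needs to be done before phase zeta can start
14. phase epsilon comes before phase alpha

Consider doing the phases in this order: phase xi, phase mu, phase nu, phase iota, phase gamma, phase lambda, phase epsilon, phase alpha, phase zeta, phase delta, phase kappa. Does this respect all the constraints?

Yes

Going through the constraints one by one, each required predecessor appears earlier in the sequence than its dependent — e.g. phase iota (position 4) is before phase delta (position 10), as required.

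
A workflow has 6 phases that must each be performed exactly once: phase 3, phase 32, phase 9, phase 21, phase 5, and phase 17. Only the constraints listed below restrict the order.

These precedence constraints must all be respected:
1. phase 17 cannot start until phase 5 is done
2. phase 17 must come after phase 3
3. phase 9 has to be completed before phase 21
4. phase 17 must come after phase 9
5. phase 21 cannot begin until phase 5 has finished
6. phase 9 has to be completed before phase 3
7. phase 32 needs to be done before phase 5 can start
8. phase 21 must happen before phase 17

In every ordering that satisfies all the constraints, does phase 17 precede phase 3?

No

The constraints actually force phase 3 before phase 17 (via phase 3 → phase 17), not the other way around.
So phase 17 does not have to come before phase 3 — it cannot.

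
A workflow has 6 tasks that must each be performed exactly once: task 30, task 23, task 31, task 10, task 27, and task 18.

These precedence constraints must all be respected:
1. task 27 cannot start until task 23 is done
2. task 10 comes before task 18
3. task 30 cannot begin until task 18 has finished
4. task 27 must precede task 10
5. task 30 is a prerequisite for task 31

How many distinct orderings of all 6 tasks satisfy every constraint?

1

Only task 23 has no prerequisites, so it must go first.
Continuing from there, at each step only one task has all its prerequisites placed, so the ordering is fully determined — there is exactly 1.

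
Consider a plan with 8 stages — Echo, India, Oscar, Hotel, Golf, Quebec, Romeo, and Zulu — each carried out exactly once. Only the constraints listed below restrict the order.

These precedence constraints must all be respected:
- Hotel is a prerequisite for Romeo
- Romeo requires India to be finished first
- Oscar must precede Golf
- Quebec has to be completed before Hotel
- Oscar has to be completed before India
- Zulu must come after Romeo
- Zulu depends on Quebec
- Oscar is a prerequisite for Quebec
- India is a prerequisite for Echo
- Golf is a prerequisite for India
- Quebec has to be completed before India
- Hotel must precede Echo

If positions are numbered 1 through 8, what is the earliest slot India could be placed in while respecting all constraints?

4

Every stage that must precede India has to come before it. Tracing all chains that end at India, those stages are: Oscar, Golf, Quebec — 3 in total.
With 3 mandatory predecessors, the earliest India can sit is position 3+1 = 4, and placing just those 3 first achieves it.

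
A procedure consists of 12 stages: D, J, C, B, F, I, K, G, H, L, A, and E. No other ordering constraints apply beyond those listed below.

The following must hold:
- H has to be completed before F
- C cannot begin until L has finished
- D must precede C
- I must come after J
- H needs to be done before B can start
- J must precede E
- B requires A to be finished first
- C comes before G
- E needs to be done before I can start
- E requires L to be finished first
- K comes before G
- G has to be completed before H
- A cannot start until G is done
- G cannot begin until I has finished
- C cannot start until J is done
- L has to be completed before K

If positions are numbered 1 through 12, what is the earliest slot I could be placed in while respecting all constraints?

4

Every stage that must precede I has to come before it. Tracing all chains that end at I, those stages are: J, L, E — 3 in total.
With 3 mandatory predecessors, the earliest I can sit is position 3+1 = 4, and placing just those 3 first achieves it.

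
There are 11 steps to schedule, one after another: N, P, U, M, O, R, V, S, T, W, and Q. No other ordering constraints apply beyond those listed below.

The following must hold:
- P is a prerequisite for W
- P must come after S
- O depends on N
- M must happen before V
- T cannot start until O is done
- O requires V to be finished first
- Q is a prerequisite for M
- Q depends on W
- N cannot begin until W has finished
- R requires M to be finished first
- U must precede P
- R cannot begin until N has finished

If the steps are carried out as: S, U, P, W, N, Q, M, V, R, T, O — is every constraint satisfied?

No

Here O comes after T.
But one of the constraints requires O before T, so this ordering violates it.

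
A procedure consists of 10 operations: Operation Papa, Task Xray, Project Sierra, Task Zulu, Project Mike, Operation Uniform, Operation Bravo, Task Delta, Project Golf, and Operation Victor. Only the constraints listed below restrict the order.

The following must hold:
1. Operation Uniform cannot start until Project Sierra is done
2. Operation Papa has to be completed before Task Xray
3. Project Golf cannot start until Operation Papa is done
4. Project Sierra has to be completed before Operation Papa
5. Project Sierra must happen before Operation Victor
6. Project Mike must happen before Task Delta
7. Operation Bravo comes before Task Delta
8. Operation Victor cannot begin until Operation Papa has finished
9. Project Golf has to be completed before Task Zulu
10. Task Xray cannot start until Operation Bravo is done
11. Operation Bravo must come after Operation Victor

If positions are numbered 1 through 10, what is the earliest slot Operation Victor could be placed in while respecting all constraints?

Every operation that must precede Operation Victor has to come before it. Tracing all chains that end at Operation Victor, those operations are: Operation Papa, Project Sierra — 2 in total.
With 2 mandatory predecessors, the earliest Operation Victor can sit is position 2+1 = 3, and placing just those 2 first achieves it.

3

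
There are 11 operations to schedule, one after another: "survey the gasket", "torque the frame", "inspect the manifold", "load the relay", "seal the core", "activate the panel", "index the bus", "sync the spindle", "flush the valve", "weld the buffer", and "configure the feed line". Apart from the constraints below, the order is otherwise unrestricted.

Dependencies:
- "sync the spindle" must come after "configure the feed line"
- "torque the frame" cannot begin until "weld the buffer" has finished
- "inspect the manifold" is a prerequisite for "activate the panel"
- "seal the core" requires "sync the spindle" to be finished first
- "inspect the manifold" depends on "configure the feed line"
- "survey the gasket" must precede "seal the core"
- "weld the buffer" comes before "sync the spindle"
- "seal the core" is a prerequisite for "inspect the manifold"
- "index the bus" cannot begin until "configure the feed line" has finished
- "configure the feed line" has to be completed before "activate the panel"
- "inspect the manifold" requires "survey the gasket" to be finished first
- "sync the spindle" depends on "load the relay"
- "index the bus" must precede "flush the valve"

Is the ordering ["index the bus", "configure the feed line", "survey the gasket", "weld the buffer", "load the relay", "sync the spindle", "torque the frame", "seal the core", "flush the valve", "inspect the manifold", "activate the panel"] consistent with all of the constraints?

No

Here "configure the feed line" comes after "index the bus".
That contradicts the constraint that "configure the feed line" must precede "index the bus".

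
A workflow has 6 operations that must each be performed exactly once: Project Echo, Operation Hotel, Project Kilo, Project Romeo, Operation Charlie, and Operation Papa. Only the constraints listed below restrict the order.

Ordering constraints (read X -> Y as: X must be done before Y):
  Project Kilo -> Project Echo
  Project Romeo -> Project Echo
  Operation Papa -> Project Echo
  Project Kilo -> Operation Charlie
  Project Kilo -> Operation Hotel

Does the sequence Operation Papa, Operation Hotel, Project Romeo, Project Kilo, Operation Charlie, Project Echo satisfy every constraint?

The sequence places Operation Hotel ahead of Project Kilo.
Since Project Kilo is required before Operation Hotel, the ordering is invalid.

No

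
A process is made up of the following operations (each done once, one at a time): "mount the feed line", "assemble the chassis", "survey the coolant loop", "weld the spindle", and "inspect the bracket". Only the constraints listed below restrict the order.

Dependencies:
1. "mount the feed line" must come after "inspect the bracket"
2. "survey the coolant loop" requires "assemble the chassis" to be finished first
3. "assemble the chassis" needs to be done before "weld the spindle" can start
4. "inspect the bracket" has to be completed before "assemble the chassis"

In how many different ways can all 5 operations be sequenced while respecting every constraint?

"inspect the bracket" is the only operation with nothing required before it, so every ordering starts there.
Systematically extending each partial ordering one operation at a time and counting, there are 8 complete orderings.

8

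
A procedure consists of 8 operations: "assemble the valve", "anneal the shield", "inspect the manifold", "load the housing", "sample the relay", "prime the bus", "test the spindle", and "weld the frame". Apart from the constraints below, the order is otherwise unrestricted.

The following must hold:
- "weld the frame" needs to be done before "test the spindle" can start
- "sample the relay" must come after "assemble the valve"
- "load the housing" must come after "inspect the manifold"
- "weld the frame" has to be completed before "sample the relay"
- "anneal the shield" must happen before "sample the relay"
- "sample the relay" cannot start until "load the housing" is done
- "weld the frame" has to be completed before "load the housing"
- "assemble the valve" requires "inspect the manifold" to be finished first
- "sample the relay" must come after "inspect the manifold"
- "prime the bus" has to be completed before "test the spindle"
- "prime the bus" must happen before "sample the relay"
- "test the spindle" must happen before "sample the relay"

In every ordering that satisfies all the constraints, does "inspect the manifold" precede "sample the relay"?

Yes

Tracing the constraints gives a chain: "inspect the manifold" → "sample the relay".
So "inspect the manifold" must precede "sample the relay" in any valid ordering.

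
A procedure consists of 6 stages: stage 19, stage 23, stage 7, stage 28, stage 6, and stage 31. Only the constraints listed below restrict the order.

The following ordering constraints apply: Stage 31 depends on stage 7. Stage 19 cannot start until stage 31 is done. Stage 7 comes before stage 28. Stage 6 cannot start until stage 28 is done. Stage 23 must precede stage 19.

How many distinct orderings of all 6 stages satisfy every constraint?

26

2 stages have no prerequisites (stage 23, stage 7), so any of them could come first.
Systematically extending each partial ordering one stage at a time and counting, there are 26 complete orderings.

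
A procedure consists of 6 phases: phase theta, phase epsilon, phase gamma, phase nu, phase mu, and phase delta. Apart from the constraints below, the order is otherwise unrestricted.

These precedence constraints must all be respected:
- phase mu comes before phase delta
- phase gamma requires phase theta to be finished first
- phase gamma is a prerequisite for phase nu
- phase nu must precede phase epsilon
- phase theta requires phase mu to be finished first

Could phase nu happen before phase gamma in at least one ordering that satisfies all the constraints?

Following phase gamma → phase nu, phase gamma must precede phase nu in every valid ordering.
Hence phase nu can never be scheduled before phase gamma.

No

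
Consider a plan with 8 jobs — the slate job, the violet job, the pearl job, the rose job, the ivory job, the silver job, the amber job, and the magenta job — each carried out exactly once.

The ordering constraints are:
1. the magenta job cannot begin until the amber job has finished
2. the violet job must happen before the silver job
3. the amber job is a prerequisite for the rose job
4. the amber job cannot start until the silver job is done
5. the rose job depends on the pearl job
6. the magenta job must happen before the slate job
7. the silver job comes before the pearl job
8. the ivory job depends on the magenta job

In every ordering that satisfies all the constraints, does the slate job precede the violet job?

No

There is a chain the violet job → the silver job → the amber job → the magenta job → the slate job, which puts the violet job before the slate job.
So the slate job never precedes the violet job.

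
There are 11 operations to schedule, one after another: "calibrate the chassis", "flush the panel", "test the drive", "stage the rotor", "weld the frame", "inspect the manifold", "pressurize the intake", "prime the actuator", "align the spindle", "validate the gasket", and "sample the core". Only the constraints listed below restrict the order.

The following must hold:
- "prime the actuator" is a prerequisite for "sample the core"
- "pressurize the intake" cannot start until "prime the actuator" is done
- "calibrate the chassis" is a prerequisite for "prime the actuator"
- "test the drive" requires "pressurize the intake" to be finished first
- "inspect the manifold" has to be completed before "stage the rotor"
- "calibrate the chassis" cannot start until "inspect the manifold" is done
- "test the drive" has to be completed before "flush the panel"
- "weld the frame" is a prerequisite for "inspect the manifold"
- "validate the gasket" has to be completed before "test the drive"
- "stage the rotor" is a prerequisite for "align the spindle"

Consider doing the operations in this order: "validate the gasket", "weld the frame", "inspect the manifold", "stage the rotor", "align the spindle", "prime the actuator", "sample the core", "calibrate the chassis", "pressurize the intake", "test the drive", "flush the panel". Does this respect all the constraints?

No

In the proposed order, "prime the actuator" appears before "calibrate the chassis".
Since "calibrate the chassis" is required before "prime the actuator", the ordering is invalid.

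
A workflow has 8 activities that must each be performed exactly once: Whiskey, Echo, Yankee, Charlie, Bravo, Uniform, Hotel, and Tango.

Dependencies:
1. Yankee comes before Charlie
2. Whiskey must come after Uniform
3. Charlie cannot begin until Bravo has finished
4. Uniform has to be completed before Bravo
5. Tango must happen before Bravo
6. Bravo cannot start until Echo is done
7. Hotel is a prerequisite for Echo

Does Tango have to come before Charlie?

Yes

Following the dependencies: Tango → Bravo → Charlie.
Hence Tango necessarily comes before Charlie.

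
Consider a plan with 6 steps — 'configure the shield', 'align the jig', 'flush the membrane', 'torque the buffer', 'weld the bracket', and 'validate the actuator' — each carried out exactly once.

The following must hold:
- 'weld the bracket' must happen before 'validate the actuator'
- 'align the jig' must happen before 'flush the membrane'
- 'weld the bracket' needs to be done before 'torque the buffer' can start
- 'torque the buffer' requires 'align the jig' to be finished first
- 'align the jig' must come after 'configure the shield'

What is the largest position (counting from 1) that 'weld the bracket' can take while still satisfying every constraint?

Every step that must follow 'weld the bracket' has to come after it. Tracing all chains starting from 'weld the bracket', those steps are: 'torque the buffer', 'validate the actuator' — 2 in total.
With 2 mandatory successors out of 6 steps total, the latest slot for 'weld the bracket' is 6−2 = 4, and it's reachable by doing all non-successors before 'weld the bracket'.

4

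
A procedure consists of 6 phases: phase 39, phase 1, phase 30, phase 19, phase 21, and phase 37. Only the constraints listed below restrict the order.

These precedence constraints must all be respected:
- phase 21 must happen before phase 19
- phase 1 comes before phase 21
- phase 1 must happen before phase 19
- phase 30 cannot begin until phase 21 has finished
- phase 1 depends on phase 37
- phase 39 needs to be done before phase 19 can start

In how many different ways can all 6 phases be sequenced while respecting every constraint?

9

2 phases have no prerequisites (phase 39, phase 37), so any of them could come first.
Enumerating by repeatedly choosing an available phase (one whose prerequisites are all placed) gives 9 distinct complete orderings.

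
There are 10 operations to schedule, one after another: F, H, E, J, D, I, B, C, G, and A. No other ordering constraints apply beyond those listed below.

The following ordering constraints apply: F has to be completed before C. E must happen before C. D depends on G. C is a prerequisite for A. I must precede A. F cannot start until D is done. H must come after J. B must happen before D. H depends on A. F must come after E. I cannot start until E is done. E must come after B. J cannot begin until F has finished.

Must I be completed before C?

No

Nothing in the constraints links I and C; they are unordered relative to each other.
So I can come before C or after — it is not forced.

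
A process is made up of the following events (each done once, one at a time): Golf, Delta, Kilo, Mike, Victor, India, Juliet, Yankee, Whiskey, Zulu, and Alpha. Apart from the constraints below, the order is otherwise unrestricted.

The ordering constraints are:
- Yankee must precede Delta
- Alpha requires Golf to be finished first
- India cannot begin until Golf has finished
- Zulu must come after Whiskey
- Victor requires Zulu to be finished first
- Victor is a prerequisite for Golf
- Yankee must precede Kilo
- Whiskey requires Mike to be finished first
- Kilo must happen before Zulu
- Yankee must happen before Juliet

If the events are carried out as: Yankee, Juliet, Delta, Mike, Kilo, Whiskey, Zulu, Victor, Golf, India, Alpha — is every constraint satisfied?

Yes

Checking each listed constraint against this order: for instance, Yankee is in position 1 and Kilo in position 5, so that constraint holds — and the remaining constraints check out the same way.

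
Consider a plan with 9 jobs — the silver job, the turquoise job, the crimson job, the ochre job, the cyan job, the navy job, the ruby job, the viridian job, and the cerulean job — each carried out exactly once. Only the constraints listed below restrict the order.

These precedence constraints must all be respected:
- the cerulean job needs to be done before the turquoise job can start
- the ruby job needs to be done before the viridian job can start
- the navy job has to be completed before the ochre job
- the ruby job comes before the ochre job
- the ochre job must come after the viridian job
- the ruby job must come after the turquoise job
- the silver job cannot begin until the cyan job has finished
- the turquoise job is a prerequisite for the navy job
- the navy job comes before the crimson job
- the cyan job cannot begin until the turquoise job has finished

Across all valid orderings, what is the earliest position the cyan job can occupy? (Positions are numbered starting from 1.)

3

Working backwards through the constraints from the cyan job, its full set of required predecessors is the turquoise job, the cerulean job — 2 of them.
So at minimum 2 jobs come before the cyan job, putting the cyan job no earlier than position 3. That position is achievable by scheduling exactly those predecessors first.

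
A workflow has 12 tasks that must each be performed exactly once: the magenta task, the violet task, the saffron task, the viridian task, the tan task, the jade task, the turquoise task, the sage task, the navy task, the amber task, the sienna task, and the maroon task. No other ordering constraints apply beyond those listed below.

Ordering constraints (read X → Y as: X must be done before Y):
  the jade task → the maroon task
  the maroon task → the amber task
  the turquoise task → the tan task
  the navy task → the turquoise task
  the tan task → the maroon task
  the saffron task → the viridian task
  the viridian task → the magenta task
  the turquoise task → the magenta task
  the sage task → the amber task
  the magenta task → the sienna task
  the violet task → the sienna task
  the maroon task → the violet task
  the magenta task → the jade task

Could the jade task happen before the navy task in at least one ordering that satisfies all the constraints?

The constraints give a chain the navy task → the turquoise task → the magenta task → the jade task, which forces the navy task before the jade task.
So no valid ordering can have the jade task before the navy task.

No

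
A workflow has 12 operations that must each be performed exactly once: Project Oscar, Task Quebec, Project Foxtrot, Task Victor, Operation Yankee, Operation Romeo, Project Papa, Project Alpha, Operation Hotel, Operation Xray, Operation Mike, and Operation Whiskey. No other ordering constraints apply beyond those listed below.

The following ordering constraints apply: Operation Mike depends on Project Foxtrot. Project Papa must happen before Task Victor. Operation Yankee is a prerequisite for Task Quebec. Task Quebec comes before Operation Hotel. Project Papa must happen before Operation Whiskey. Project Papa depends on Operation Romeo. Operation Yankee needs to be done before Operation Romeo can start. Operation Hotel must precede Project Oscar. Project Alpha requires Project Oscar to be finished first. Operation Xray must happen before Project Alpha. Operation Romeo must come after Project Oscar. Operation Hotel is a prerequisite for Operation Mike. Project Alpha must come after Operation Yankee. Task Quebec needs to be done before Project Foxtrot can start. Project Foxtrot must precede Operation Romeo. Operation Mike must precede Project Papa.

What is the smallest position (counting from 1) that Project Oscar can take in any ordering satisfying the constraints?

Every operation that must precede Project Oscar has to come before it. Tracing all chains that end at Project Oscar, those operations are: Task Quebec, Operation Yankee, Operation Hotel — 3 in total.
With 3 mandatory predecessors, the earliest Project Oscar can sit is position 3+1 = 4, and placing just those 3 first achieves it.

4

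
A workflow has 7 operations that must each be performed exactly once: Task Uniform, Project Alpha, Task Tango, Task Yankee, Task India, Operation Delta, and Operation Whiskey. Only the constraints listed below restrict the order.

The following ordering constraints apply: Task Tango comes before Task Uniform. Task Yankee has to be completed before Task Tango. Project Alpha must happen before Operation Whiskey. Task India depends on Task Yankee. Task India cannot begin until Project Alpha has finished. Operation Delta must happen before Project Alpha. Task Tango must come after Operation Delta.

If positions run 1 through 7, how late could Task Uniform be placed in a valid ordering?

7

Nothing depends on Task Uniform, so it can be the final operation, position 7.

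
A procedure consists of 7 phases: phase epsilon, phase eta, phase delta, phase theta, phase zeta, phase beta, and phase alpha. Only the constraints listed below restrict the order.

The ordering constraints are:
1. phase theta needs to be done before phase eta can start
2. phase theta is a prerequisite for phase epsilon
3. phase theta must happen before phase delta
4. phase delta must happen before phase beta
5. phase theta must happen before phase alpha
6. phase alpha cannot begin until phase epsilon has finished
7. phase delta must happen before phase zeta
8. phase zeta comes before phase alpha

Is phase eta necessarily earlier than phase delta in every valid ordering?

Nothing in the constraints links phase eta and phase delta; they are unordered relative to each other.
There exist valid orderings with phase delta before phase eta, so phase eta is not required to come first.

No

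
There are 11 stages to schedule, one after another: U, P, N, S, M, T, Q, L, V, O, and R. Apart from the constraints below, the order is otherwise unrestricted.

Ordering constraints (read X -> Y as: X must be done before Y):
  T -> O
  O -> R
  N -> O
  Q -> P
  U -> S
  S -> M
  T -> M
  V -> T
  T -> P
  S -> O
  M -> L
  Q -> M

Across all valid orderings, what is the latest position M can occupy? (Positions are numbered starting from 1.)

The only stage forced after M (directly or by a chain) is L.
With 1 mandatory successor out of 11 stages total, the latest slot for M is 11−1 = 10, and it's reachable by doing all non-successors before M.

10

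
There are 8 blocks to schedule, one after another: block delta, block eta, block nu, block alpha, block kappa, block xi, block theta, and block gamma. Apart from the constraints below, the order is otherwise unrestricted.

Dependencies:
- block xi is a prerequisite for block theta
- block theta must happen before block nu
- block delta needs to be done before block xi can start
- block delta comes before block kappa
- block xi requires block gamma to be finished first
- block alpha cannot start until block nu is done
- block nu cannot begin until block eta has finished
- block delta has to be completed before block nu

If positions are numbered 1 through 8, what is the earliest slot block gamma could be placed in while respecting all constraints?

No constraint forces any other block before block gamma, so it can be placed first.

1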